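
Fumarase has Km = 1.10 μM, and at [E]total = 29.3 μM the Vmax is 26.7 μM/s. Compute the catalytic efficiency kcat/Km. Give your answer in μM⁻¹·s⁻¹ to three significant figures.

0.828 μM⁻¹·s⁻¹

kcat = Vmax/[E]total = 26.7/29.3 = 0.911 s⁻¹.
kcat/Km = 0.911/1.10 = 0.828 μM⁻¹·s⁻¹.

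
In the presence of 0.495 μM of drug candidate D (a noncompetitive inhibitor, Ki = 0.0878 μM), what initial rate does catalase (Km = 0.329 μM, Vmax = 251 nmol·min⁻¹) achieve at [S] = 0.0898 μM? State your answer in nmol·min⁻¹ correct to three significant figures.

8.11 nmol·min⁻¹

α = 1 + [I]/Ki = 1 + 0.495/0.0878 = 6.638.
For a noncompetitive inhibitor, Vmax is reduced to Vmax/α while Km is unchanged: Km,app = 0.329 μM, Vmax,app = 37.8 nmol·min⁻¹.
v = Vmax,app·[S]/(Km,app + [S]) = 37.8 × 0.0898/(0.329 + 0.0898) = 8.11 nmol·min⁻¹.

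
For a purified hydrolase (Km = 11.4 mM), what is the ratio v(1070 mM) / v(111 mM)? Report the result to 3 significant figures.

1.09

Since Vmax cancels, v₂/v₁ = [S]₂(Km+[S]₁) / [S]₁(Km+[S]₂).
= 1070×(11.4+111) / (111×(11.4+1070)) = 131000/120000 = 1.09.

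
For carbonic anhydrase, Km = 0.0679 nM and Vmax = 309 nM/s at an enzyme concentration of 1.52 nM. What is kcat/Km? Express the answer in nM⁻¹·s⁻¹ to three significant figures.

kcat = Vmax/[E]total = 309/1.52 = 203 s⁻¹.
kcat/Km = 203/0.0679 = 2990 nM⁻¹·s⁻¹.

2990 nM⁻¹·s⁻¹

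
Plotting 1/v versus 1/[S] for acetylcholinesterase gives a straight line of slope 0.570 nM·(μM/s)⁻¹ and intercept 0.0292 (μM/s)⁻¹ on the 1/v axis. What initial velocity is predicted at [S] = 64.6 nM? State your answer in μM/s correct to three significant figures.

The y-intercept is 1/Vmax, so Vmax = 1/0.0292 = 34.2 μM/s.
The slope is Km/Vmax, so Km = 0.570 × 34.2 = 19.5 nM.
Then v = 34.2 × 64.6/(19.5 + 64.6) = 26.3 μM/s.

26.3 μM/s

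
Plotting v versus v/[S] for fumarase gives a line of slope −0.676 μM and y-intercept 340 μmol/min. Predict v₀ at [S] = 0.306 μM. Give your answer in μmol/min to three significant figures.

In the Eadie–Hofstee form v = Vmax − Km·(v/[S]), the slope is −Km and the intercept is Vmax, so Km = 0.676 μM and Vmax = 340 μmol/min.
v = 340 × 0.306/(0.676 + 0.306) = 106 μmol/min.

106 μmol/min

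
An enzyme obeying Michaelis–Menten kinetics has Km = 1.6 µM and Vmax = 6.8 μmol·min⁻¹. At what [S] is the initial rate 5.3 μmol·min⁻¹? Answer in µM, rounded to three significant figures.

5.65 µM

Rearranging v = Vmax[S]/(Km+[S]) gives [S] = Km·v/(Vmax − v).
[S] = 1.6 × 5.3 / (6.8 − 5.3) = 8.480/1.500 = 5.65 µM.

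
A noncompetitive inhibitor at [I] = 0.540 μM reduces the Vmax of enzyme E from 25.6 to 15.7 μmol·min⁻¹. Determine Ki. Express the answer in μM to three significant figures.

Noncompetitive: Vmax,app = Vmax/α with α = 1 + [I]/Ki.
α = Vmax/Vmax,app = 25.6/15.7 = 1.631.
Ki = [I]/(α − 1) = 0.540/0.6306 = 0.856 μM.

0.856 μM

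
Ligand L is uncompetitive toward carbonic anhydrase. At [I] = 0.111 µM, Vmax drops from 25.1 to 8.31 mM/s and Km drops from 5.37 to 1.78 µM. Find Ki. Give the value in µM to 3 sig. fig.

0.0549 µM

Uncompetitive: Vmax,app = Vmax/α (and Km,app = Km/α) with α = 1 + [I]/Ki.
α = Vmax/Vmax,app = 25.1/8.31 = 3.020.
Since α = 1 + [I]/Ki, [I]/Ki = 3.020 − 1 = 2.020 and Ki = 0.111/2.020 = 0.0549 µM.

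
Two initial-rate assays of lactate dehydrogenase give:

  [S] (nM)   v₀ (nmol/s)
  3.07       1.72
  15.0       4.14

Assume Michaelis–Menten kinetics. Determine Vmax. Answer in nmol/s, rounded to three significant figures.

6.49 nmol/s

In reciprocal form, 1/v = (Km/Vmax)·(1/[S]) + 1/Vmax. The two points give (1/[S], 1/v) = (0.3257, 0.5814) and (0.06667, 0.2415).
Slope = (0.5814 − 0.2415)/(0.3257 − 0.06667) = 1.312; intercept = 0.5814 − 1.312×0.3257 = 0.1541.
Vmax = 1/intercept = 6.49 nmol/s; Km = slope × Vmax = 1.312 × 6.49 = 8.51 nM.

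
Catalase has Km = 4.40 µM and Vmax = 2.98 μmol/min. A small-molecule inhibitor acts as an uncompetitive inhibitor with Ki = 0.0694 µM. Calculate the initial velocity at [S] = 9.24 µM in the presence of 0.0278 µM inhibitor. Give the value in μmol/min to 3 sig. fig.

α = 1 + [I]/Ki = 1 + 0.0278/0.0694 = 1.401.
For an uncompetitive inhibitor, both parameters are divided by α, giving Vmax/α and Km/α: Km,app = 3.14 µM, Vmax,app = 2.13 μmol/min.
v = Vmax,app·[S]/(Km,app + [S]) = 2.13 × 9.24/(3.14 + 9.24) = 1.59 μmol/min.

1.59 μmol/min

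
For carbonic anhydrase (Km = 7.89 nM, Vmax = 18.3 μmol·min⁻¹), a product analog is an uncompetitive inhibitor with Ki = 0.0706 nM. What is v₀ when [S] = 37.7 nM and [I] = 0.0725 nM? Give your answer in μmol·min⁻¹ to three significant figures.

With α = 1 + [I]/Ki = 1 + 0.0725/0.0706 = 2.027, the uncompetitive rate law is v = (Vmax/α)·[S] / (Km/α + [S]).
v = (18.3/2.027)×37.7 / (7.89/2.027 + 37.7) = 340.4/41.59 = 8.18 μmol·min⁻¹.

8.18 μmol·min⁻¹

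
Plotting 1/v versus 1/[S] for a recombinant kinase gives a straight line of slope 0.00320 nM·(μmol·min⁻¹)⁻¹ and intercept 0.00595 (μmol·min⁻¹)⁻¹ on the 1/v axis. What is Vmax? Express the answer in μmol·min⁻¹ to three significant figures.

The y-intercept of a Lineweaver–Burk plot equals 1/Vmax, so Vmax = 1/0.00595 = 168 μmol·min⁻¹.

168 μmol·min⁻¹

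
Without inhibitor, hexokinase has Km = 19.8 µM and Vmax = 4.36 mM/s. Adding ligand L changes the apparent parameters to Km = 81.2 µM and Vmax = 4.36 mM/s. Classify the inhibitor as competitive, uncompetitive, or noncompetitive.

Km increases (19.8 → 81.2 µM) while Vmax is unchanged — the hallmark of competitive inhibition.

competitive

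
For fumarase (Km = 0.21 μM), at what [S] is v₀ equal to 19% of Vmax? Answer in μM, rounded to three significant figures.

v/Vmax = [S]/(Km+[S]) = 0.19, so [S] = Km·0.19/(1 − 0.19) = 0.21 × 0.2346.
[S] = 0.0493 μM.

0.0493 μM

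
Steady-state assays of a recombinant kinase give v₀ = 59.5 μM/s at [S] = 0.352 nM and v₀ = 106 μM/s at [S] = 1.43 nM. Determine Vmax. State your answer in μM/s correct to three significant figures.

In reciprocal form, 1/v = (Km/Vmax)·(1/[S]) + 1/Vmax. The two points give (1/[S], 1/v) = (2.841, 0.01681) and (0.6993, 0.009434).
Slope = (0.01681 − 0.009434)/(2.841 − 0.6993) = 0.003443; intercept = 0.01681 − 0.003443×2.841 = 0.007027.
Vmax = 1/intercept = 142 μM/s; Km = slope × Vmax = 0.003443 × 142 = 0.490 nM.

142 μM/s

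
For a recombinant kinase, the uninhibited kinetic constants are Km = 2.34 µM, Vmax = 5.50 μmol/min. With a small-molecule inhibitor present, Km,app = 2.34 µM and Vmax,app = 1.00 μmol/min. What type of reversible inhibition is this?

Vmax decreases (5.50 → 1.00 μmol/min) while Km is unchanged — pure noncompetitive inhibition.

noncompetitive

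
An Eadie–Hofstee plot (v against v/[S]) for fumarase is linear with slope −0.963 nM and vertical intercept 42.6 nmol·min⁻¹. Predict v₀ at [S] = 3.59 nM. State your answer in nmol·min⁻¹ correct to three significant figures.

33.6 nmol·min⁻¹

In the Eadie–Hofstee form v = Vmax − Km·(v/[S]), the slope is −Km and the intercept is Vmax, so Km = 0.963 nM and Vmax = 42.6 nmol·min⁻¹.
v = 42.6 × 3.59/(0.963 + 3.59) = 33.6 nmol·min⁻¹.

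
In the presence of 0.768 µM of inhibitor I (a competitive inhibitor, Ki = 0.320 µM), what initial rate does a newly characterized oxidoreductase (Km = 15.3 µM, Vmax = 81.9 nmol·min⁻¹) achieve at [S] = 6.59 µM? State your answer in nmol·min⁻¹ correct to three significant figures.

α = 1 + [I]/Ki = 1 + 0.768/0.320 = 3.400.
For a competitive inhibitor, Vmax is unchanged and the apparent Km becomes α·Km: Km,app = 52.0 µM, Vmax,app = 81.9 nmol·min⁻¹.
v = Vmax,app·[S]/(Km,app + [S]) = 81.9 × 6.59/(52.0 + 6.59) = 9.21 nmol·min⁻¹.

9.21 nmol·min⁻¹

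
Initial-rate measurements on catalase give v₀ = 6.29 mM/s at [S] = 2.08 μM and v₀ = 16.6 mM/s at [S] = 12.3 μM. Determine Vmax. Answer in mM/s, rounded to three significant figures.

From v = Vmax[S]/(Km+[S]), each point gives Vmax = v(Km+[S])/[S].
Equating: 6.29(Km+2.08)/2.08 = 16.6(Km+12.3)/12.3.
3.024·Km + 6.29 = 1.350·Km + 16.6, so (3.024 − 1.350)·Km = 16.6 − 6.29.
Km = 10.31/1.674 = 6.16 μM; then Vmax = 6.29(6.16+2.08)/2.08 = 24.9 mM/s.

24.9 mM/s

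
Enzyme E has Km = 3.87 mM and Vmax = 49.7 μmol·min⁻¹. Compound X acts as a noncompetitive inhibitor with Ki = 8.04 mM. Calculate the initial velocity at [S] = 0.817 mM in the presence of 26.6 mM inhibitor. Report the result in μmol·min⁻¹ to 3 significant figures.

2.01 μmol·min⁻¹

α = 1 + [I]/Ki = 1 + 26.6/8.04 = 4.308.
For a noncompetitive inhibitor, Vmax is reduced to Vmax/α while Km is unchanged: Km,app = 3.87 mM, Vmax,app = 11.5 μmol·min⁻¹.
v = Vmax,app·[S]/(Km,app + [S]) = 11.5 × 0.817/(3.87 + 0.817) = 2.01 μmol·min⁻¹.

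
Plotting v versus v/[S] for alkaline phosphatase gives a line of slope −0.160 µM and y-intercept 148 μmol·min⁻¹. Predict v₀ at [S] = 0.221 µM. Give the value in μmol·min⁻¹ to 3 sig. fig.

85.8 μmol·min⁻¹

In the Eadie–Hofstee form v = Vmax − Km·(v/[S]), the slope is −Km and the intercept is Vmax, so Km = 0.160 µM and Vmax = 148 μmol·min⁻¹.
v = 148 × 0.221/(0.160 + 0.221) = 85.8 μmol·min⁻¹.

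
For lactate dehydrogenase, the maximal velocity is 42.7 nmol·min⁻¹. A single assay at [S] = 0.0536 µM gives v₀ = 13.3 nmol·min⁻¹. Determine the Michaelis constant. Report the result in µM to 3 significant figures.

v/Vmax = 13.3/42.7 = 0.3115 = [S]/(Km+[S]).
So Km + [S] = [S]/0.3115 = 0.1721 µM, giving Km = 0.1721 − 0.0536 = 0.118 µM.

0.118 µM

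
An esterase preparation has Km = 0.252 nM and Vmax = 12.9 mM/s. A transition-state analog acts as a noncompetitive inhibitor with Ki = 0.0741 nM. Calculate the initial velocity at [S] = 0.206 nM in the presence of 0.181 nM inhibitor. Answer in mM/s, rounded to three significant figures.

1.69 mM/s

α = 1 + [I]/Ki = 1 + 0.181/0.0741 = 3.443.
For a noncompetitive inhibitor, Vmax is reduced to Vmax/α while Km is unchanged: Km,app = 0.252 nM, Vmax,app = 3.75 mM/s.
v = Vmax,app·[S]/(Km,app + [S]) = 3.75 × 0.206/(0.252 + 0.206) = 1.69 mM/s.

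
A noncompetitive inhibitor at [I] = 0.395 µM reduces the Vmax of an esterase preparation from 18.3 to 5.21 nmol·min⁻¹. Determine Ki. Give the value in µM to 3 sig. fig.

0.157 µM

Noncompetitive: Vmax,app = Vmax/α with α = 1 + [I]/Ki.
α = Vmax/Vmax,app = 18.3/5.21 = 3.512.
Ki = [I]/(α − 1) = 0.395/2.512 = 0.157 µM.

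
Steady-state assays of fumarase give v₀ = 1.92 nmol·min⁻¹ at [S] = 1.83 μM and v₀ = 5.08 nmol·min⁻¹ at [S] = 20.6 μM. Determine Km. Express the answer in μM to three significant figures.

3.94 μM

From v = Vmax[S]/(Km+[S]), each point gives Vmax = v(Km+[S])/[S].
Equating: 1.92(Km+1.83)/1.83 = 5.08(Km+20.6)/20.6.
1.049·Km + 1.92 = 0.2466·Km + 5.08, so (1.049 − 0.2466)·Km = 5.08 − 1.92.
Km = 3.160/0.8026 = 3.94 μM; then Vmax = 1.92(3.94+1.83)/1.83 = 6.05 nmol·min⁻¹.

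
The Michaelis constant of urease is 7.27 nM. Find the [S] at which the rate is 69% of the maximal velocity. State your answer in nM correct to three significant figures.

16.2 nM

v/Vmax = [S]/(Km+[S]) = 0.69, so [S] = Km·0.69/(1 − 0.69) = 7.27 × 2.226.
[S] = 16.2 nM.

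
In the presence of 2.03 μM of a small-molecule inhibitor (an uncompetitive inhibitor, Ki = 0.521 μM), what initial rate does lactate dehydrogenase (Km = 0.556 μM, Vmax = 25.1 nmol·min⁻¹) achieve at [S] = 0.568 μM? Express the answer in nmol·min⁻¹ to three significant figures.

α = 1 + [I]/Ki = 1 + 2.03/0.521 = 4.896.
For an uncompetitive inhibitor, both parameters are divided by α, giving Vmax/α and Km/α: Km,app = 0.114 μM, Vmax,app = 5.13 nmol·min⁻¹.
v = Vmax,app·[S]/(Km,app + [S]) = 5.13 × 0.568/(0.114 + 0.568) = 4.27 nmol·min⁻¹.

4.27 nmol·min⁻¹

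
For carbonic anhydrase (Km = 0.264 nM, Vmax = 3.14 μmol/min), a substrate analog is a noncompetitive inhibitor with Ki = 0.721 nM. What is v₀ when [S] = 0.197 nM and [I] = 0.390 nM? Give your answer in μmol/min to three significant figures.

0.871 μmol/min

α = 1 + [I]/Ki = 1 + 0.390/0.721 = 1.541.
For a noncompetitive inhibitor, Vmax is reduced to Vmax/α while Km is unchanged: Km,app = 0.264 nM, Vmax,app = 2.04 μmol/min.
v = Vmax,app·[S]/(Km,app + [S]) = 2.04 × 0.197/(0.264 + 0.197) = 0.871 μmol/min.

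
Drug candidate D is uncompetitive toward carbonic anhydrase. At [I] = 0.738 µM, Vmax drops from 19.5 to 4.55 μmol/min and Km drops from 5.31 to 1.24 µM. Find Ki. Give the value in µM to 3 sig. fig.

0.225 µM

Uncompetitive: Vmax,app = Vmax/α (and Km,app = Km/α) with α = 1 + [I]/Ki.
α = Vmax/Vmax,app = 19.5/4.55 = 4.286.
Ki = [I]/(α − 1) = 0.738/3.286 = 0.225 µM.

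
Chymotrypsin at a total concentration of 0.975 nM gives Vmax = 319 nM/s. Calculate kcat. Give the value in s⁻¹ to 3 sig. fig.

327 s⁻¹

kcat = Vmax/[E]total = 319 nM/s / 0.975 nM = 327 s⁻¹.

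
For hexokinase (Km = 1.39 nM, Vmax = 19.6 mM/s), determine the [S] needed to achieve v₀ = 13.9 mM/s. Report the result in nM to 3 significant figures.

The required fractional saturation is v/Vmax = 13.9/19.6 = 0.7092.
Then [S]/(Km+[S]) = 0.7092 ⇒ [S] = 1.39 × 0.7092/(1 − 0.7092) = 3.39 nM.

3.39 nM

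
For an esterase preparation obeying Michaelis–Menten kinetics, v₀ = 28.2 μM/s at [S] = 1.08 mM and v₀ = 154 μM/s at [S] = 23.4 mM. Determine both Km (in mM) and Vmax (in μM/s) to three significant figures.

Km = 6.44 mM; Vmax = 196 μM/s

In reciprocal form, 1/v = (Km/Vmax)·(1/[S]) + 1/Vmax. The two points give (1/[S], 1/v) = (0.9259, 0.03546) and (0.04274, 0.006494).
Slope = (0.03546 − 0.006494)/(0.9259 − 0.04274) = 0.03280; intercept = 0.03546 − 0.03280×0.9259 = 0.005092.
Vmax = 1/intercept = 196 μM/s; Km = slope × Vmax = 0.03280 × 196 = 6.44 mM.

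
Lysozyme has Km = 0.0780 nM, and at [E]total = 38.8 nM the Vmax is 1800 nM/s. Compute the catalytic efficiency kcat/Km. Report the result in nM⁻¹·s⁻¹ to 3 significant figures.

595 nM⁻¹·s⁻¹

kcat = Vmax/[E]total = 1800/38.8 = 46.4 s⁻¹.
kcat/Km = 46.4/0.0780 = 595 nM⁻¹·s⁻¹.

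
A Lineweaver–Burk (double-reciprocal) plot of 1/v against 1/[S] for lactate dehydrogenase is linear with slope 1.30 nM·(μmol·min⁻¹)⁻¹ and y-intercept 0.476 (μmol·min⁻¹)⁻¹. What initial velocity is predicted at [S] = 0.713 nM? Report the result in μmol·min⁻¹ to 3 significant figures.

0.435 μmol·min⁻¹

The y-intercept is 1/Vmax, so Vmax = 1/0.476 = 2.10 μmol·min⁻¹.
The slope is Km/Vmax, so Km = 1.30 × 2.10 = 2.73 nM.
Then v = 2.10 × 0.713/(2.73 + 0.713) = 0.435 μmol·min⁻¹.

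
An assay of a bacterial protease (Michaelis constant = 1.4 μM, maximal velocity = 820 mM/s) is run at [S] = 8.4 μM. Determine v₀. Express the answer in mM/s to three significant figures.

703 mM/s

v = Vmax·[S]/(Km + [S]) = 820 × 8.4 / (1.4 + 8.4)
  = 6888 / 9.800 = 703 mM/s.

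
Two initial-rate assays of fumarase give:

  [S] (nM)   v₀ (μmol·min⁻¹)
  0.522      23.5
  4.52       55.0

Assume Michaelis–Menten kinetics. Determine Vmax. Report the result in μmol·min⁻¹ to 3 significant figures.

66.7 μmol·min⁻¹

In reciprocal form, 1/v = (Km/Vmax)·(1/[S]) + 1/Vmax. The two points give (1/[S], 1/v) = (1.916, 0.04255) and (0.2212, 0.01818).
Slope = (0.04255 − 0.01818)/(1.916 − 0.2212) = 0.01438; intercept = 0.04255 − 0.01438×1.916 = 0.01500.
Vmax = 1/intercept = 66.7 μmol·min⁻¹; Km = slope × Vmax = 0.01438 × 66.7 = 0.959 nM.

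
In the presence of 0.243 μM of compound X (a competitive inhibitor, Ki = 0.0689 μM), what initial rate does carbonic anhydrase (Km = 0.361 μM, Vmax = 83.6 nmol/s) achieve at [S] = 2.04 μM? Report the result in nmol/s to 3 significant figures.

46.4 nmol/s

With α = 1 + [I]/Ki = 1 + 0.243/0.0689 = 4.527, the competitive rate law is v = Vmax[S] / (αKm + [S]).
v = 83.6×2.04 / (4.527×0.361 + 2.04) = 170.5/3.674 = 46.4 nmol/s.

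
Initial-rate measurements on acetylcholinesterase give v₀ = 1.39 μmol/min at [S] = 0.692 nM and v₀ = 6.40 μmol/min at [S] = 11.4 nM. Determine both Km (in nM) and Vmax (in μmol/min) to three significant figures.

Km = 3.46 nM; Vmax = 8.34 μmol/min

From v = Vmax[S]/(Km+[S]), each point gives Vmax = v(Km+[S])/[S].
Equating: 1.39(Km+0.692)/0.692 = 6.40(Km+11.4)/11.4.
2.009·Km + 1.39 = 0.5614·Km + 6.40, so (2.009 − 0.5614)·Km = 6.40 − 1.39.
Km = 5.010/1.447 = 3.46 nM; then Vmax = 1.39(3.46+0.692)/0.692 = 8.34 μmol/min.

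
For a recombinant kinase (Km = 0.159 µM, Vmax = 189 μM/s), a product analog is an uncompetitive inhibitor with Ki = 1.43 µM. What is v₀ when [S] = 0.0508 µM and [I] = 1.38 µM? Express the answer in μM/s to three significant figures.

With α = 1 + [I]/Ki = 1 + 1.38/1.43 = 1.965, the uncompetitive rate law is v = (Vmax/α)·[S] / (Km/α + [S]).
v = (189/1.965)×0.0508 / (0.159/1.965 + 0.0508) = 4.886/0.1317 = 37.1 μM/s.

37.1 μM/s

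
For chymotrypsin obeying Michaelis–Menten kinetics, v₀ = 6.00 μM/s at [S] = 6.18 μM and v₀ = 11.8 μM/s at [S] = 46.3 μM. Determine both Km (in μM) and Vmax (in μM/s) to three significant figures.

From v = Vmax[S]/(Km+[S]), each point gives Vmax = v(Km+[S])/[S].
Equating: 6.00(Km+6.18)/6.18 = 11.8(Km+46.3)/46.3.
0.9709·Km + 6.00 = 0.2549·Km + 11.8, so (0.9709 − 0.2549)·Km = 11.8 − 6.00.
Km = 5.800/0.7160 = 8.10 μM; then Vmax = 6.00(8.10+6.18)/6.18 = 13.9 μM/s.

Km = 8.10 μM; Vmax = 13.9 μM/s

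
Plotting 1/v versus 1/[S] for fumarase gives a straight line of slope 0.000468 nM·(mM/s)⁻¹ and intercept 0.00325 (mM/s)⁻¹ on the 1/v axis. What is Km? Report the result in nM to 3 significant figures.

y-intercept = 1/Vmax ⇒ Vmax = 308 mM/s; slope = Km/Vmax ⇒ Km = slope × Vmax.
Km = 0.000468 × 308 = 0.144 nM.

0.144 nM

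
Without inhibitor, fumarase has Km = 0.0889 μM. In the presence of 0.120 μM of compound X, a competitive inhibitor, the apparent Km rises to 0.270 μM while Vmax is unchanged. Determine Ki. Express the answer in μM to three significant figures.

Competitive: Km,app = α·Km with α = 1 + [I]/Ki.
α = Km,app/Km = 0.270/0.0889 = 3.037.
Since α = 1 + [I]/Ki, [I]/Ki = 3.037 − 1 = 2.037 and Ki = 0.120/2.037 = 0.0589 μM.

0.0589 μM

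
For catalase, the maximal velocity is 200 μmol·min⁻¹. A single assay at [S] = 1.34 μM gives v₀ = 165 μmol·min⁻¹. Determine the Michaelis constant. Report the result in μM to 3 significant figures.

v/Vmax = 165/200 = 0.8250 = [S]/(Km+[S]).
So Km + [S] = [S]/0.8250 = 1.624 μM, giving Km = 1.624 − 1.34 = 0.284 μM.

0.284 μM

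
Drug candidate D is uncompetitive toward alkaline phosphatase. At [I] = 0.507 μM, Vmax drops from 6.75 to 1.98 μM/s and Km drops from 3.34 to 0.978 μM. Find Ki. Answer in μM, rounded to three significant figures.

0.210 μM

Uncompetitive: Vmax,app = Vmax/α (and Km,app = Km/α) with α = 1 + [I]/Ki.
α = Vmax/Vmax,app = 6.75/1.98 = 3.409.
Ki = [I]/(α − 1) = 0.507/2.409 = 0.210 μM.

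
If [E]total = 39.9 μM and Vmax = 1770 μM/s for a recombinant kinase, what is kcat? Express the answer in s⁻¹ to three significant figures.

44.4 s⁻¹

kcat = Vmax/[E]total = 1770 μM/s / 39.9 μM = 44.4 s⁻¹.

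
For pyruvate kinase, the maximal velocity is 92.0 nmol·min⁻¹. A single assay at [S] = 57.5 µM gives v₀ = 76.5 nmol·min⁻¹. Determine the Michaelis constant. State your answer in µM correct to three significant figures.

v/Vmax = 76.5/92.0 = 0.8315 = [S]/(Km+[S]).
So Km + [S] = [S]/0.8315 = 69.15 µM, giving Km = 69.15 − 57.5 = 11.7 µM.

11.7 µM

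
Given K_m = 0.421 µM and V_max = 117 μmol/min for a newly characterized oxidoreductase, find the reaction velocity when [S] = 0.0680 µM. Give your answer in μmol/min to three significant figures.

16.3 μmol/min

[S]/(Km+[S]) = 0.0680/0.4890 = 0.1391, the fractional saturation.
v = 0.1391 × Vmax = 0.1391 × 117 = 16.3 μmol/min.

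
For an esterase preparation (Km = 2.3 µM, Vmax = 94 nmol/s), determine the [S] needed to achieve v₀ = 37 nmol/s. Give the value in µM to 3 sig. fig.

1.49 µM

Rearranging v = Vmax[S]/(Km+[S]) gives [S] = Km·v/(Vmax − v).
[S] = 2.3 × 37 / (94 − 37) = 85.10/57.00 = 1.49 µM.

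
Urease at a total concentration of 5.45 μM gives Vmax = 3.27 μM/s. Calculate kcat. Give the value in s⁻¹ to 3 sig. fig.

kcat = Vmax/[E]total = 3.27 μM/s / 5.45 μM = 0.600 s⁻¹.

0.600 s⁻¹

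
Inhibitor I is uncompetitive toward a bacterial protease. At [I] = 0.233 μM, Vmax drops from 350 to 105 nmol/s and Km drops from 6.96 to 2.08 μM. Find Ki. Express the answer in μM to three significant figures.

Uncompetitive: Vmax,app = Vmax/α (and Km,app = Km/α) with α = 1 + [I]/Ki.
α = Vmax/Vmax,app = 350/105 = 3.333.
Since α = 1 + [I]/Ki, [I]/Ki = 3.333 − 1 = 2.333 and Ki = 0.233/2.333 = 0.0999 μM.

0.0999 μM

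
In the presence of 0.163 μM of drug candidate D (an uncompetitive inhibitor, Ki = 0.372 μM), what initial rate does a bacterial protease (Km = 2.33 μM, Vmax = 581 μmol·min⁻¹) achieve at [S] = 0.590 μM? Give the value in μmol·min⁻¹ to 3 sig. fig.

108 μmol·min⁻¹

With α = 1 + [I]/Ki = 1 + 0.163/0.372 = 1.438, the uncompetitive rate law is v = (Vmax/α)·[S] / (Km/α + [S]).
v = (581/1.438)×0.590 / (2.33/1.438 + 0.590) = 238.4/2.210 = 108 μmol·min⁻¹.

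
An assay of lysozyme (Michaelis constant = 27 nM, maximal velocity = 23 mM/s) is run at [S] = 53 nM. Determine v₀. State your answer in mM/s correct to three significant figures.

v = Vmax·[S]/(Km + [S]) = 23 × 53 / (27 + 53)
  = 1219 / 80.00 = 15.2 mM/s.

15.2 mM/s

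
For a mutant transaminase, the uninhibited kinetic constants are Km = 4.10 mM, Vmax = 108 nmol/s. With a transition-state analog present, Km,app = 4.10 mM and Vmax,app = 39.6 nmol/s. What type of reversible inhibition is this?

noncompetitive

Vmax decreases (108 → 39.6 nmol/s) while Km is unchanged — pure noncompetitive inhibition.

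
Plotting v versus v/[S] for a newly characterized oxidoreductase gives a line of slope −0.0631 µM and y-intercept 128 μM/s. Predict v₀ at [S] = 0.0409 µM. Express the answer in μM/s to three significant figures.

In the Eadie–Hofstee form v = Vmax − Km·(v/[S]), the slope is −Km and the intercept is Vmax, so Km = 0.0631 µM and Vmax = 128 μM/s.
v = 128 × 0.0409/(0.0631 + 0.0409) = 50.3 μM/s.

50.3 μM/s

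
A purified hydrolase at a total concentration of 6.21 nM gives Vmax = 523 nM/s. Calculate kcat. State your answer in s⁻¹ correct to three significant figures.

kcat = Vmax/[E]total = 523 nM/s / 6.21 nM = 84.2 s⁻¹.

84.2 s⁻¹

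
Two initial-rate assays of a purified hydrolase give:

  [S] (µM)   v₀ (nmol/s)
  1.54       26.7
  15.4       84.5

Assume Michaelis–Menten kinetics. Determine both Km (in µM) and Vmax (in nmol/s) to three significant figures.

From v = Vmax[S]/(Km+[S]), each point gives Vmax = v(Km+[S])/[S].
Equating: 26.7(Km+1.54)/1.54 = 84.5(Km+15.4)/15.4.
17.34·Km + 26.7 = 5.487·Km + 84.5, so (17.34 − 5.487)·Km = 84.5 − 26.7.
Km = 57.80/11.85 = 4.88 µM; then Vmax = 26.7(4.88+1.54)/1.54 = 111 nmol/s.

Km = 4.88 µM; Vmax = 111 nmol/s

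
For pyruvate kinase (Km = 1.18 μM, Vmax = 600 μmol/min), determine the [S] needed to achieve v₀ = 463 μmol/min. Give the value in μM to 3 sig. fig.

Rearranging v = Vmax[S]/(Km+[S]) gives [S] = Km·v/(Vmax − v).
[S] = 1.18 × 463 / (600 − 463) = 546.3/137.0 = 3.99 μM.

3.99 μM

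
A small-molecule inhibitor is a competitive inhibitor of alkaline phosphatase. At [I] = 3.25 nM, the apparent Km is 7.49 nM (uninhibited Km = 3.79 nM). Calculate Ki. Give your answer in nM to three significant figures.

3.33 nM

Competitive: Km,app = α·Km with α = 1 + [I]/Ki.
α = Km,app/Km = 7.49/3.79 = 1.976.
Ki = [I]/(α − 1) = 3.25/0.9763 = 3.33 nM.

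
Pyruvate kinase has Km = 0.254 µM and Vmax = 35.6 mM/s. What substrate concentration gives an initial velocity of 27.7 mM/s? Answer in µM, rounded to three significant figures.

The required fractional saturation is v/Vmax = 27.7/35.6 = 0.7781.
Then [S]/(Km+[S]) = 0.7781 ⇒ [S] = 0.254 × 0.7781/(1 − 0.7781) = 0.891 µM.

0.891 µM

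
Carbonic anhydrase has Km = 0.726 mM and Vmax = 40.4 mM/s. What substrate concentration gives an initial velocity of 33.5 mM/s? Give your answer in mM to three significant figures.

3.52 mM

The required fractional saturation is v/Vmax = 33.5/40.4 = 0.8292.
Then [S]/(Km+[S]) = 0.8292 ⇒ [S] = 0.726 × 0.8292/(1 − 0.8292) = 3.52 mM.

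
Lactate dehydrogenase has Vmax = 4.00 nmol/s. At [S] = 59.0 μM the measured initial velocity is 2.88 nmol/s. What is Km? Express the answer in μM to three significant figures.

22.9 μM

From v = Vmax[S]/(Km+[S]), Km = [S](Vmax − v)/v.
Km = 59.0 × (4.00 − 2.88) / 2.88 = 66.08/2.88 = 22.9 μM.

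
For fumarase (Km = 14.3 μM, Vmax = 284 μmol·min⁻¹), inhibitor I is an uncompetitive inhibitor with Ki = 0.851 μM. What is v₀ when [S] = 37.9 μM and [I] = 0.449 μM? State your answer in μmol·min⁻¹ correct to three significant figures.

α = 1 + [I]/Ki = 1 + 0.449/0.851 = 1.528.
For an uncompetitive inhibitor, both parameters are divided by α, giving Vmax/α and Km/α: Km,app = 9.36 μM, Vmax,app = 186 μmol·min⁻¹.
v = Vmax,app·[S]/(Km,app + [S]) = 186 × 37.9/(9.36 + 37.9) = 149 μmol·min⁻¹.

149 μmol·min⁻¹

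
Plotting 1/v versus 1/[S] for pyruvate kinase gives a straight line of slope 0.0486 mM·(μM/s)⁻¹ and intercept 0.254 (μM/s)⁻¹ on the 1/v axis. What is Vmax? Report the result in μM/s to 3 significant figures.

The y-intercept of a Lineweaver–Burk plot equals 1/Vmax, so Vmax = 1/0.254 = 3.94 μM/s.

3.94 μM/s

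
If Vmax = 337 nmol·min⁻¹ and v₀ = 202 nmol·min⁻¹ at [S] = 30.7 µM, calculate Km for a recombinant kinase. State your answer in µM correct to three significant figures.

From v = Vmax[S]/(Km+[S]), Km = [S](Vmax − v)/v.
Km = 30.7 × (337 − 202) / 202 = 4144/202 = 20.5 µM.

20.5 µM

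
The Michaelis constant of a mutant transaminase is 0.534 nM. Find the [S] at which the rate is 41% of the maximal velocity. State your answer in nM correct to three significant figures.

v/Vmax = [S]/(Km+[S]) = 0.41, so [S] = Km·0.41/(1 − 0.41) = 0.534 × 0.6949.
[S] = 0.371 nM.

0.371 nM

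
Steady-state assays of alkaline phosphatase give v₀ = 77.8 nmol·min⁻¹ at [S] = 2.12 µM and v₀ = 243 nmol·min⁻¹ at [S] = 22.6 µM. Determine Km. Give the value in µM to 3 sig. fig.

6.37 µM

In reciprocal form, 1/v = (Km/Vmax)·(1/[S]) + 1/Vmax. The two points give (1/[S], 1/v) = (0.4717, 0.01285) and (0.04425, 0.004115).
Slope = (0.01285 − 0.004115)/(0.4717 − 0.04425) = 0.02044; intercept = 0.01285 − 0.02044×0.4717 = 0.003211.
Vmax = 1/intercept = 311 nmol·min⁻¹; Km = slope × Vmax = 0.02044 × 311 = 6.37 µM.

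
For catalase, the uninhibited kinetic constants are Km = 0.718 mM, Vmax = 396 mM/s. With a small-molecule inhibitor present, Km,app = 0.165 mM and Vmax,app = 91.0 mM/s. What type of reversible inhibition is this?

uncompetitive

Both Km and Vmax decrease by the same factor (~4.35-fold) — characteristic of uncompetitive inhibition.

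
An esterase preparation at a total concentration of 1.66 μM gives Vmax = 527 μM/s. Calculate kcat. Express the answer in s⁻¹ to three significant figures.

kcat = Vmax/[E]total = 527 μM/s / 1.66 μM = 317 s⁻¹.

317 s⁻¹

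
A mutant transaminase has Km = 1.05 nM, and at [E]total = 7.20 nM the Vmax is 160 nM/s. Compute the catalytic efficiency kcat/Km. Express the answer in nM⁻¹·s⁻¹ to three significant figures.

kcat = Vmax/[E]total = 160/7.20 = 22.2 s⁻¹.
kcat/Km = 22.2/1.05 = 21.2 nM⁻¹·s⁻¹.

21.2 nM⁻¹·s⁻¹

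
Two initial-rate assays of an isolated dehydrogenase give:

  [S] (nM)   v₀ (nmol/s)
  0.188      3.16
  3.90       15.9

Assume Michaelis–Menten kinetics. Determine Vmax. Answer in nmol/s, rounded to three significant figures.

In reciprocal form, 1/v = (Km/Vmax)·(1/[S]) + 1/Vmax. The two points give (1/[S], 1/v) = (5.319, 0.3165) and (0.2564, 0.06289).
Slope = (0.3165 − 0.06289)/(5.319 − 0.2564) = 0.05008; intercept = 0.3165 − 0.05008×5.319 = 0.05005.
Vmax = 1/intercept = 20.0 nmol/s; Km = slope × Vmax = 0.05008 × 20.0 = 1.00 nM.

20.0 nmol/s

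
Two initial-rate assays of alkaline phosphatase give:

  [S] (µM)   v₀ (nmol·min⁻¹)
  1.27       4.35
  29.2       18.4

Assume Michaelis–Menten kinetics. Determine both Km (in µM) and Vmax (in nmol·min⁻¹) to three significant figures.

From v = Vmax[S]/(Km+[S]), each point gives Vmax = v(Km+[S])/[S].
Equating: 4.35(Km+1.27)/1.27 = 18.4(Km+29.2)/29.2.
3.425·Km + 4.35 = 0.6301·Km + 18.4, so (3.425 − 0.6301)·Km = 18.4 − 4.35.
Km = 14.05/2.795 = 5.03 µM; then Vmax = 4.35(5.03+1.27)/1.27 = 21.6 nmol·min⁻¹.

Km = 5.03 µM; Vmax = 21.6 nmol·min⁻¹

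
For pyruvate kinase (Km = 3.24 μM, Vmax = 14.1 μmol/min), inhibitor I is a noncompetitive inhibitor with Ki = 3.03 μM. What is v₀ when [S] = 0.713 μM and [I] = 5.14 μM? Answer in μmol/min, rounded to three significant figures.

0.943 μmol/min

With α = 1 + [I]/Ki = 1 + 5.14/3.03 = 2.696, the noncompetitive rate law is v = (Vmax/α)·[S] / (Km + [S]).
v = (14.1/2.696)×0.713 / (3.24 + 0.713) = 3.728/3.953 = 0.943 μmol/min.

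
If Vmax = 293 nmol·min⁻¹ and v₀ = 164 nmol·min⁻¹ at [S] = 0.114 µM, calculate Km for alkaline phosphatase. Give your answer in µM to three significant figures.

0.0897 µM

From v = Vmax[S]/(Km+[S]), Km = [S](Vmax − v)/v.
Km = 0.114 × (293 − 164) / 164 = 14.71/164 = 0.0897 µM.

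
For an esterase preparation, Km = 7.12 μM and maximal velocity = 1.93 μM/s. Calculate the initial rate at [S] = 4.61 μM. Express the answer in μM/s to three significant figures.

0.759 μM/s

[S]/(Km+[S]) = 4.61/11.73 = 0.3930, the fractional saturation.
v = 0.3930 × Vmax = 0.3930 × 1.93 = 0.759 μM/s.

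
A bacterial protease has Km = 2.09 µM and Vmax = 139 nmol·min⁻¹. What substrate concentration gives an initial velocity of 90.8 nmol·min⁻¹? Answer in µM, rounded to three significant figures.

Rearranging v = Vmax[S]/(Km+[S]) gives [S] = Km·v/(Vmax − v).
[S] = 2.09 × 90.8 / (139 − 90.8) = 189.8/48.20 = 3.94 µM.

3.94 µM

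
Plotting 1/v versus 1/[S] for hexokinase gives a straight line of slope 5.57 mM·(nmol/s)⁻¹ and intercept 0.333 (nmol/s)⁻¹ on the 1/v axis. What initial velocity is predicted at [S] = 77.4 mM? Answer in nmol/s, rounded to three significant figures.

2.47 nmol/s

The y-intercept is 1/Vmax, so Vmax = 1/0.333 = 3.00 nmol/s.
The slope is Km/Vmax, so Km = 5.57 × 3.00 = 16.7 mM.
Then v = 3.00 × 77.4/(16.7 + 77.4) = 2.47 nmol/s.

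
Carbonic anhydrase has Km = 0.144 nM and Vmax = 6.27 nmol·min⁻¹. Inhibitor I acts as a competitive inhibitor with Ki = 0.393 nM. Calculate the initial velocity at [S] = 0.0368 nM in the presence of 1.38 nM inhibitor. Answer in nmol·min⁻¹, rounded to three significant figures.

0.336 nmol·min⁻¹

α = 1 + [I]/Ki = 1 + 1.38/0.393 = 4.511.
For a competitive inhibitor, Vmax is unchanged and the apparent Km becomes α·Km: Km,app = 0.650 nM, Vmax,app = 6.27 nmol·min⁻¹.
v = Vmax,app·[S]/(Km,app + [S]) = 6.27 × 0.0368/(0.650 + 0.0368) = 0.336 nmol·min⁻¹.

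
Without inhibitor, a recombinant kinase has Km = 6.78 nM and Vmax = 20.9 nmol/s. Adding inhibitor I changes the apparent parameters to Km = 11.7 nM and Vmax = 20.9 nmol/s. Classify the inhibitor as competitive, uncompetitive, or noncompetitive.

competitive

Km increases (6.78 → 11.7 nM) while Vmax is unchanged — the hallmark of competitive inhibition.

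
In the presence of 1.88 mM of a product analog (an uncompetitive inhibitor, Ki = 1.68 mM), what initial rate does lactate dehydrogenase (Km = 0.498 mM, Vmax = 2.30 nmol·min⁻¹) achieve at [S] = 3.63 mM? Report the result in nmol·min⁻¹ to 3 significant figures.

1.02 nmol·min⁻¹

α = 1 + [I]/Ki = 1 + 1.88/1.68 = 2.119.
For an uncompetitive inhibitor, both parameters are divided by α, giving Vmax/α and Km/α: Km,app = 0.235 mM, Vmax,app = 1.09 nmol·min⁻¹.
v = Vmax,app·[S]/(Km,app + [S]) = 1.09 × 3.63/(0.235 + 3.63) = 1.02 nmol·min⁻¹.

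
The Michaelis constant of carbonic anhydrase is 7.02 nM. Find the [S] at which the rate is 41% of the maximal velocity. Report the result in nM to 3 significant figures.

v/Vmax = [S]/(Km+[S]) = 0.41, so [S] = Km·0.41/(1 − 0.41) = 7.02 × 0.6949.
[S] = 4.88 nM.

4.88 nM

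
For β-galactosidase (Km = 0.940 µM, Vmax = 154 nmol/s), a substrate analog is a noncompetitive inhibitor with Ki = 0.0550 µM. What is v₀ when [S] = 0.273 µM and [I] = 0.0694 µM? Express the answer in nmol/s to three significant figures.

α = 1 + [I]/Ki = 1 + 0.0694/0.0550 = 2.262.
For a noncompetitive inhibitor, Vmax is reduced to Vmax/α while Km is unchanged: Km,app = 0.940 µM, Vmax,app = 68.1 nmol/s.
v = Vmax,app·[S]/(Km,app + [S]) = 68.1 × 0.273/(0.940 + 0.273) = 15.3 nmol/s.

15.3 nmol/s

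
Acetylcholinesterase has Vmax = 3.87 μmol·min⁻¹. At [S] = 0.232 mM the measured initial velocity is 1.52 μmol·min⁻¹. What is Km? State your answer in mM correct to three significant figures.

From v = Vmax[S]/(Km+[S]), Km = [S](Vmax − v)/v.
Km = 0.232 × (3.87 − 1.52) / 1.52 = 0.5452/1.52 = 0.359 mM.

0.359 mM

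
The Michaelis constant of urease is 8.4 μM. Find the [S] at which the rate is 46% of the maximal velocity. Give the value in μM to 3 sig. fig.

v/Vmax = [S]/(Km+[S]) = 0.46, so [S] = Km·0.46/(1 − 0.46) = 8.4 × 0.8519.
[S] = 7.16 μM.

7.16 μM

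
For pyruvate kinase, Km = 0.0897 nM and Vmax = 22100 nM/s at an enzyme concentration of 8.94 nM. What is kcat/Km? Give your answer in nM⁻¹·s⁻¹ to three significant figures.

27600 nM⁻¹·s⁻¹

kcat = Vmax/[E]total = 22100/8.94 = 2470 s⁻¹.
kcat/Km = 2470/0.0897 = 27600 nM⁻¹·s⁻¹.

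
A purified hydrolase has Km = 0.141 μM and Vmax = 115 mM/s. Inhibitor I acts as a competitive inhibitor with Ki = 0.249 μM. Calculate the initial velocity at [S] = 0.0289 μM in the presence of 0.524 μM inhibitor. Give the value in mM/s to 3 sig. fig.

7.12 mM/s

With α = 1 + [I]/Ki = 1 + 0.524/0.249 = 3.104, the competitive rate law is v = Vmax[S] / (αKm + [S]).
v = 115×0.0289 / (3.104×0.141 + 0.0289) = 3.323/0.4666 = 7.12 mM/s.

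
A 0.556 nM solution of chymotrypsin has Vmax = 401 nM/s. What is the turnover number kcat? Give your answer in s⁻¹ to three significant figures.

kcat = Vmax/[E]total = 401 nM/s / 0.556 nM = 721 s⁻¹.

721 s⁻¹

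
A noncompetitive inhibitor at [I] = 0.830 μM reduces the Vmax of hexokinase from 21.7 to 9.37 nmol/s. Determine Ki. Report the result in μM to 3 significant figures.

0.631 μM

Noncompetitive: Vmax,app = Vmax/α with α = 1 + [I]/Ki.
α = Vmax/Vmax,app = 21.7/9.37 = 2.316.
Ki = [I]/(α − 1) = 0.830/1.316 = 0.631 μM.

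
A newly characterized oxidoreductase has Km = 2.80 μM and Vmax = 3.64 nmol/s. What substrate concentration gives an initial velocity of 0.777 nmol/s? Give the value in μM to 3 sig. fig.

0.760 μM

Rearranging v = Vmax[S]/(Km+[S]) gives [S] = Km·v/(Vmax − v).
[S] = 2.80 × 0.777 / (3.64 − 0.777) = 2.176/2.863 = 0.760 μM.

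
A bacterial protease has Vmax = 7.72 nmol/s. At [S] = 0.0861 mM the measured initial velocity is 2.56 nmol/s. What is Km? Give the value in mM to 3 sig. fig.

From v = Vmax[S]/(Km+[S]), Km = [S](Vmax − v)/v.
Km = 0.0861 × (7.72 − 2.56) / 2.56 = 0.4443/2.56 = 0.174 mM.

0.174 mM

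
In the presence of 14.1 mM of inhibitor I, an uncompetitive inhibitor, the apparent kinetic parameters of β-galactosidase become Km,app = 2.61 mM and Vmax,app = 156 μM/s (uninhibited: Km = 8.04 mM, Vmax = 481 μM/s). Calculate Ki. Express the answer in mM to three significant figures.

Uncompetitive: Vmax,app = Vmax/α (and Km,app = Km/α) with α = 1 + [I]/Ki.
α = Vmax/Vmax,app = 481/156 = 3.083.
Ki = [I]/(α − 1) = 14.1/2.083 = 6.77 mM.

6.77 mM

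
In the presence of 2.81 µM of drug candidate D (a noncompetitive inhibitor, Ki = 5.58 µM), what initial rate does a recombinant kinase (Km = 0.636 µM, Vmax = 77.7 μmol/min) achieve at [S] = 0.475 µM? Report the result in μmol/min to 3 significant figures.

22.1 μmol/min

With α = 1 + [I]/Ki = 1 + 2.81/5.58 = 1.504, the noncompetitive rate law is v = (Vmax/α)·[S] / (Km + [S]).
v = (77.7/1.504)×0.475 / (0.636 + 0.475) = 24.55/1.111 = 22.1 μmol/min.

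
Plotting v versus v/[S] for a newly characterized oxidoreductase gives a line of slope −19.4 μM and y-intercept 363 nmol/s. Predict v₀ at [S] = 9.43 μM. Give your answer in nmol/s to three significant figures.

119 nmol/s

In the Eadie–Hofstee form v = Vmax − Km·(v/[S]), the slope is −Km and the intercept is Vmax, so Km = 19.4 μM and Vmax = 363 nmol/s.
v = 363 × 9.43/(19.4 + 9.43) = 119 nmol/s.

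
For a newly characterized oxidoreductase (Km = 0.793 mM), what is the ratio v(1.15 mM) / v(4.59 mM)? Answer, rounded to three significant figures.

Since Vmax cancels, v₂/v₁ = [S]₂(Km+[S]₁) / [S]₁(Km+[S]₂).
= 1.15×(0.793+4.59) / (4.59×(0.793+1.15)) = 6.190/8.918 = 0.694.

0.694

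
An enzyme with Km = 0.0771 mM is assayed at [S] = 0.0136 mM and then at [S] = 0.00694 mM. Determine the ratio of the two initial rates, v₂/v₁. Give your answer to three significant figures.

0.551

Since Vmax cancels, v₂/v₁ = [S]₂(Km+[S]₁) / [S]₁(Km+[S]₂).
= 0.00694×(0.0771+0.0136) / (0.0136×(0.0771+0.00694)) = 0.0006295/0.001143 = 0.551.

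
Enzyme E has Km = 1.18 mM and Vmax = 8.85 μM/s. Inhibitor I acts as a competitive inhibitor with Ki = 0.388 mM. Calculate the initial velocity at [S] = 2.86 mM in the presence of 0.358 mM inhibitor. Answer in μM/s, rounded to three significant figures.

With α = 1 + [I]/Ki = 1 + 0.358/0.388 = 1.923, the competitive rate law is v = Vmax[S] / (αKm + [S]).
v = 8.85×2.86 / (1.923×1.18 + 2.86) = 25.31/5.129 = 4.94 μM/s.

4.94 μM/s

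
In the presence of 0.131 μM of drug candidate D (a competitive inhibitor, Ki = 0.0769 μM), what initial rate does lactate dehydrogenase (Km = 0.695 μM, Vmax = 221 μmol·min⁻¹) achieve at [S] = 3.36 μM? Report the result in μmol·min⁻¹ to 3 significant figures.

142 μmol·min⁻¹

α = 1 + [I]/Ki = 1 + 0.131/0.0769 = 2.704.
For a competitive inhibitor, Vmax is unchanged and the apparent Km becomes α·Km: Km,app = 1.88 μM, Vmax,app = 221 μmol·min⁻¹.
v = Vmax,app·[S]/(Km,app + [S]) = 221 × 3.36/(1.88 + 3.36) = 142 μmol·min⁻¹.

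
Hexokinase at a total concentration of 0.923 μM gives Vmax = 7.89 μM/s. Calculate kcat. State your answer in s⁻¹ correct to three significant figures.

kcat = Vmax/[E]total = 7.89 μM/s / 0.923 μM = 8.55 s⁻¹.

8.55 s⁻¹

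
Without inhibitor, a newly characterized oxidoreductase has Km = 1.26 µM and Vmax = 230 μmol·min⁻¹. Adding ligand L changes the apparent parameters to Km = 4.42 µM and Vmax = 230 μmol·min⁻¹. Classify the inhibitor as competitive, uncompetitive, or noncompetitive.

competitive

Km increases (1.26 → 4.42 µM) while Vmax is unchanged — the hallmark of competitive inhibition.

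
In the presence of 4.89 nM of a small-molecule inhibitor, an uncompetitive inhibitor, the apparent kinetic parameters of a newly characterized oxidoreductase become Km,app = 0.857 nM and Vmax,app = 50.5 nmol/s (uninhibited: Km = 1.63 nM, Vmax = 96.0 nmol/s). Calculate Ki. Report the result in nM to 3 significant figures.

5.43 nM

Uncompetitive: Vmax,app = Vmax/α (and Km,app = Km/α) with α = 1 + [I]/Ki.
α = Vmax/Vmax,app = 96.0/50.5 = 1.901.
Ki = [I]/(α − 1) = 4.89/0.9010 = 5.43 nM.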